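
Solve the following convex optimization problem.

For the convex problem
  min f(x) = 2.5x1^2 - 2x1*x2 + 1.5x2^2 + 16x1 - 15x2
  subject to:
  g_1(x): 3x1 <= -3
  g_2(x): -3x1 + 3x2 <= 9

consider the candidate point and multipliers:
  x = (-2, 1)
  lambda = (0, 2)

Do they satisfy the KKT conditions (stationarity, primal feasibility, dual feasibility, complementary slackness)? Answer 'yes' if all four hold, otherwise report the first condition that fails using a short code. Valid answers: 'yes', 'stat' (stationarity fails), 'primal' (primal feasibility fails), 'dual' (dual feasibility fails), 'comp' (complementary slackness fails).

Gradient of f: grad f(x) = Q x + c = (4, -8)
Constraint values g_i(x) = a_i^T x - b_i:
  g_1((-2, 1)) = -3
  g_2((-2, 1)) = 0
Stationarity residual: grad f(x) + sum_i lambda_i a_i = (-2, -2)
  -> stationarity FAILS
Primal feasibility (all g_i <= 0): OK
Dual feasibility (all lambda_i >= 0): OK
Complementary slackness (lambda_i * g_i(x) = 0 for all i): OK

Verdict: the first failing condition is stationarity -> stat.

stat


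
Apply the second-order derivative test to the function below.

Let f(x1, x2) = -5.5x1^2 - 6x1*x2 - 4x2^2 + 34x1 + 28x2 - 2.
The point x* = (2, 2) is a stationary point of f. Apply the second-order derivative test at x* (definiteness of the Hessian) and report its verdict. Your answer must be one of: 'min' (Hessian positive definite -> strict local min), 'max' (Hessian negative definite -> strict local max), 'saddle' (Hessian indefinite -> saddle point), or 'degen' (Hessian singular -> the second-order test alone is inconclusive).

Compute the Hessian H = grad^2 f:
  H = [[-11, -6], [-6, -8]]
Verify stationarity: grad f(x*) = H x* + g = (0, 0).
Eigenvalues of H: -15.6847, -3.3153.
Both eigenvalues < 0, so H is negative definite -> x* is a strict local max.

max


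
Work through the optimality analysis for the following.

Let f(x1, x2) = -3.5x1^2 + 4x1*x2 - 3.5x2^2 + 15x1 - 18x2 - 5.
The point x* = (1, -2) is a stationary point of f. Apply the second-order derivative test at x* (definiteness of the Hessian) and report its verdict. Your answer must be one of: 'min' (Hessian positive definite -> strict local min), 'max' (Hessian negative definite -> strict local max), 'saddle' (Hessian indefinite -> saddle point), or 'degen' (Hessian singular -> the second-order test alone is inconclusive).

Compute the Hessian H = grad^2 f:
  H = [[-7, 4], [4, -7]]
Verify stationarity: grad f(x*) = H x* + g = (0, 0).
Eigenvalues of H: -11, -3.
Both eigenvalues < 0, so H is negative definite -> x* is a strict local max.

max


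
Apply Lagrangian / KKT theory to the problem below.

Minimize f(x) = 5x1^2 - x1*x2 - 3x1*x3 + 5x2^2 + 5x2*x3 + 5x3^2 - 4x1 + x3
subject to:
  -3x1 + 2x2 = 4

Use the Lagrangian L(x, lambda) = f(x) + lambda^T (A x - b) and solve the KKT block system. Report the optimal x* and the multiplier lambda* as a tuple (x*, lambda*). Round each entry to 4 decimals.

Form the Lagrangian:
  L(x, lambda) = (1/2) x^T Q x + c^T x + lambda^T (A x - b)
Stationarity (grad_x L = 0): Q x + c + A^T lambda = 0.
Primal feasibility: A x = b.

This gives the KKT block system:
  [ Q   A^T ] [ x     ]   [-c ]
  [ A    0  ] [ lambda ] = [ b ]

Solving the linear system:
  x*      = (-0.6934, 0.96, -0.788)
  lambda* = (-3.1765)
  f(x*)   = 7.3458

x* = (-0.6934, 0.96, -0.788), lambda* = (-3.1765)


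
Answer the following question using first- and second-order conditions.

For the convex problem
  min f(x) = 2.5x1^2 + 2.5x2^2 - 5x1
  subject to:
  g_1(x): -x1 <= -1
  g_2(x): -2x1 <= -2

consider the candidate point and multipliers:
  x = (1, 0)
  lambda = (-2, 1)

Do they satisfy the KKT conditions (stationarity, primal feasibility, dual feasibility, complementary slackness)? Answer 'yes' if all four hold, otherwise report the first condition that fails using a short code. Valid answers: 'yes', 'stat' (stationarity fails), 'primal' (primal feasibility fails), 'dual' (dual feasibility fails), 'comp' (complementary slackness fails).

Gradient of f: grad f(x) = Q x + c = (0, 0)
Constraint values g_i(x) = a_i^T x - b_i:
  g_1((1, 0)) = 0
  g_2((1, 0)) = 0
Stationarity residual: grad f(x) + sum_i lambda_i a_i = (0, 0)
  -> stationarity OK
Primal feasibility (all g_i <= 0): OK
Dual feasibility (all lambda_i >= 0): FAILS
Complementary slackness (lambda_i * g_i(x) = 0 for all i): OK

Verdict: the first failing condition is dual_feasibility -> dual.

dual


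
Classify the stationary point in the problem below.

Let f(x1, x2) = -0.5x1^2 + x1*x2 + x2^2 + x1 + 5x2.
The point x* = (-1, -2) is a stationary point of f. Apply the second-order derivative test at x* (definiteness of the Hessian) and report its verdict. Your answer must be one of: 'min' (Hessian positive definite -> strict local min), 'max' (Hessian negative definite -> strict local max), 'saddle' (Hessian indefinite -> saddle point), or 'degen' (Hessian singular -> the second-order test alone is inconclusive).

Compute the Hessian H = grad^2 f:
  H = [[-1, 1], [1, 2]]
Verify stationarity: grad f(x*) = H x* + g = (0, 0).
Eigenvalues of H: -1.3028, 2.3028.
Eigenvalues have mixed signs, so H is indefinite -> x* is a saddle point.

saddle


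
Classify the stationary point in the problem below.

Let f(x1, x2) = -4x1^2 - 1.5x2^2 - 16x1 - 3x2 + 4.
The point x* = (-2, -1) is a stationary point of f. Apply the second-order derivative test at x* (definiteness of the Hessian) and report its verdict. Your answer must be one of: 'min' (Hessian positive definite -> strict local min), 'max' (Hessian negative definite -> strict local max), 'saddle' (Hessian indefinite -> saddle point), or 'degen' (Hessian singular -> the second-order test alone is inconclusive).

Compute the Hessian H = grad^2 f:
  H = [[-8, 0], [0, -3]]
Verify stationarity: grad f(x*) = H x* + g = (0, 0).
Eigenvalues of H: -8, -3.
Both eigenvalues < 0, so H is negative definite -> x* is a strict local max.

max


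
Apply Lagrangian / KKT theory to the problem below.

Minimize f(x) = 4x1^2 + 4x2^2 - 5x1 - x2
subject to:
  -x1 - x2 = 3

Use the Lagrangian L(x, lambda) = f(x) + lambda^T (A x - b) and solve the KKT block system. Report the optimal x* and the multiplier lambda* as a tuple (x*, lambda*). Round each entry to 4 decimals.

Form the Lagrangian:
  L(x, lambda) = (1/2) x^T Q x + c^T x + lambda^T (A x - b)
Stationarity (grad_x L = 0): Q x + c + A^T lambda = 0.
Primal feasibility: A x = b.

This gives the KKT block system:
  [ Q   A^T ] [ x     ]   [-c ]
  [ A    0  ] [ lambda ] = [ b ]

Solving the linear system:
  x*      = (-1.25, -1.75)
  lambda* = (-15)
  f(x*)   = 26.5

x* = (-1.25, -1.75), lambda* = (-15)


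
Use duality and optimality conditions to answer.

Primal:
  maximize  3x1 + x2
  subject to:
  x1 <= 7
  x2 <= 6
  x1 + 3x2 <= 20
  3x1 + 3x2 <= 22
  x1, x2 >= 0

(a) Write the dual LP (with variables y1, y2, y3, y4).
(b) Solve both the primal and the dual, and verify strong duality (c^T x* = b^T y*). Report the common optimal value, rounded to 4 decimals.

The standard primal-dual pair for 'max c^T x s.t. A x <= b, x >= 0' is:
  Dual:  min b^T y  s.t.  A^T y >= c,  y >= 0.

So the dual LP is:
  minimize  7y1 + 6y2 + 20y3 + 22y4
  subject to:
    y1 + y3 + 3y4 >= 3
    y2 + 3y3 + 3y4 >= 1
    y1, y2, y3, y4 >= 0

Solving the primal: x* = (7, 0.3333).
  primal value c^T x* = 21.3333.
Solving the dual: y* = (2, 0, 0, 0.3333).
  dual value b^T y* = 21.3333.
Strong duality: c^T x* = b^T y*. Confirmed.

21.3333


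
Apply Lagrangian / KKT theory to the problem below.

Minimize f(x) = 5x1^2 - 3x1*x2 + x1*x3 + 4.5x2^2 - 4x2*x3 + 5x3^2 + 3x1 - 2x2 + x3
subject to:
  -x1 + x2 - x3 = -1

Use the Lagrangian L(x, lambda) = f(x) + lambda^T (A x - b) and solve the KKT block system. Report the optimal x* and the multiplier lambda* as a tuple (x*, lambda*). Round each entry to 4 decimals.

Form the Lagrangian:
  L(x, lambda) = (1/2) x^T Q x + c^T x + lambda^T (A x - b)
Stationarity (grad_x L = 0): Q x + c + A^T lambda = 0.
Primal feasibility: A x = b.

This gives the KKT block system:
  [ Q   A^T ] [ x     ]   [-c ]
  [ A    0  ] [ lambda ] = [ b ]

Solving the linear system:
  x*      = (0.2761, -0.2537, 0.4701)
  lambda* = (6.9925)
  f(x*)   = 4.3993

x* = (0.2761, -0.2537, 0.4701), lambda* = (6.9925)


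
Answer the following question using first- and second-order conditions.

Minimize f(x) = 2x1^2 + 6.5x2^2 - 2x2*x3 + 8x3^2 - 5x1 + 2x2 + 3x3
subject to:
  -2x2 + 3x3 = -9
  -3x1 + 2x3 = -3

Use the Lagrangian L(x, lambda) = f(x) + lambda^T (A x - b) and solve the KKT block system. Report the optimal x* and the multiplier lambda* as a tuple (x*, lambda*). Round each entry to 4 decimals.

Form the Lagrangian:
  L(x, lambda) = (1/2) x^T Q x + c^T x + lambda^T (A x - b)
Stationarity (grad_x L = 0): Q x + c + A^T lambda = 0.
Primal feasibility: A x = b.

This gives the KKT block system:
  [ Q   A^T ] [ x     ]   [-c ]
  [ A    0  ] [ lambda ] = [ b ]

Solving the linear system:
  x*      = (-0.3663, 1.4259, -2.0494)
  lambda* = (12.3175, -2.155)
  f(x*)   = 51.4638

x* = (-0.3663, 1.4259, -2.0494), lambda* = (12.3175, -2.155)


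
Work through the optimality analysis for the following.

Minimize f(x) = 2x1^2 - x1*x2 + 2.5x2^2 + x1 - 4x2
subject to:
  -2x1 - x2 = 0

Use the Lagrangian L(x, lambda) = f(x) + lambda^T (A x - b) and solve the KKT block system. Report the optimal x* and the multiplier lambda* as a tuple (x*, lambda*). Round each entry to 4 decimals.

Form the Lagrangian:
  L(x, lambda) = (1/2) x^T Q x + c^T x + lambda^T (A x - b)
Stationarity (grad_x L = 0): Q x + c + A^T lambda = 0.
Primal feasibility: A x = b.

This gives the KKT block system:
  [ Q   A^T ] [ x     ]   [-c ]
  [ A    0  ] [ lambda ] = [ b ]

Solving the linear system:
  x*      = (-0.3214, 0.6429)
  lambda* = (-0.4643)
  f(x*)   = -1.4464

x* = (-0.3214, 0.6429), lambda* = (-0.4643)


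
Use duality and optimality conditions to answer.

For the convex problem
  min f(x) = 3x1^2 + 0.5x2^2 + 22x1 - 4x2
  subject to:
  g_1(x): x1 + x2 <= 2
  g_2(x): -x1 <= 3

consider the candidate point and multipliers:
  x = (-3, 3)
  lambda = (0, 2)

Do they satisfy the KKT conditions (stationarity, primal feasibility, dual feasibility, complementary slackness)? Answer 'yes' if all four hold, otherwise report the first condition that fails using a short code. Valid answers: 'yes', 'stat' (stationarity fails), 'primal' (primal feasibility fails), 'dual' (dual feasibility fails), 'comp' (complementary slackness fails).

Gradient of f: grad f(x) = Q x + c = (4, -1)
Constraint values g_i(x) = a_i^T x - b_i:
  g_1((-3, 3)) = -2
  g_2((-3, 3)) = 0
Stationarity residual: grad f(x) + sum_i lambda_i a_i = (2, -1)
  -> stationarity FAILS
Primal feasibility (all g_i <= 0): OK
Dual feasibility (all lambda_i >= 0): OK
Complementary slackness (lambda_i * g_i(x) = 0 for all i): OK

Verdict: the first failing condition is stationarity -> stat.

stat


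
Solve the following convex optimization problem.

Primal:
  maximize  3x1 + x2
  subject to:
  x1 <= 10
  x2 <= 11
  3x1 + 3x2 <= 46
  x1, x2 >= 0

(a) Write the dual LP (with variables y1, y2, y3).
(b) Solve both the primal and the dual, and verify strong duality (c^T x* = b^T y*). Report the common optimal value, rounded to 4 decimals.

The standard primal-dual pair for 'max c^T x s.t. A x <= b, x >= 0' is:
  Dual:  min b^T y  s.t.  A^T y >= c,  y >= 0.

So the dual LP is:
  minimize  10y1 + 11y2 + 46y3
  subject to:
    y1 + 3y3 >= 3
    y2 + 3y3 >= 1
    y1, y2, y3 >= 0

Solving the primal: x* = (10, 5.3333).
  primal value c^T x* = 35.3333.
Solving the dual: y* = (2, 0, 0.3333).
  dual value b^T y* = 35.3333.
Strong duality: c^T x* = b^T y*. Confirmed.

35.3333


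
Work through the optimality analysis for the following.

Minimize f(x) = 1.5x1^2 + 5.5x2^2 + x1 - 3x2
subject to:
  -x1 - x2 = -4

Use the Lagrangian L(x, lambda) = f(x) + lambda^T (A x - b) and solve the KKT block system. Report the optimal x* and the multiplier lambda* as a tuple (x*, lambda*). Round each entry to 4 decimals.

Form the Lagrangian:
  L(x, lambda) = (1/2) x^T Q x + c^T x + lambda^T (A x - b)
Stationarity (grad_x L = 0): Q x + c + A^T lambda = 0.
Primal feasibility: A x = b.

This gives the KKT block system:
  [ Q   A^T ] [ x     ]   [-c ]
  [ A    0  ] [ lambda ] = [ b ]

Solving the linear system:
  x*      = (2.8571, 1.1429)
  lambda* = (9.5714)
  f(x*)   = 18.8571

x* = (2.8571, 1.1429), lambda* = (9.5714)


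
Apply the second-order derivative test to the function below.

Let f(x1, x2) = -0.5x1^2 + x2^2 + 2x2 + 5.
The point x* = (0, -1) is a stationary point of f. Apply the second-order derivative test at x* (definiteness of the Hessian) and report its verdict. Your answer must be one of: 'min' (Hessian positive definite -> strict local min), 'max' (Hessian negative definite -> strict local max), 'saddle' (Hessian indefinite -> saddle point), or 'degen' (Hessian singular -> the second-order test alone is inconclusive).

Compute the Hessian H = grad^2 f:
  H = [[-1, 0], [0, 2]]
Verify stationarity: grad f(x*) = H x* + g = (0, 0).
Eigenvalues of H: -1, 2.
Eigenvalues have mixed signs, so H is indefinite -> x* is a saddle point.

saddle


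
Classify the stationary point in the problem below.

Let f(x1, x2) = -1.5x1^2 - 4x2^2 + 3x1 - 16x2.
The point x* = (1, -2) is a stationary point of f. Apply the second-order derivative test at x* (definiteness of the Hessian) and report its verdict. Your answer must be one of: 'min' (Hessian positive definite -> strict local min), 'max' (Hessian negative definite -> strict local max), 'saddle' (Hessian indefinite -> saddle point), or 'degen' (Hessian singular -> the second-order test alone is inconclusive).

Compute the Hessian H = grad^2 f:
  H = [[-3, 0], [0, -8]]
Verify stationarity: grad f(x*) = H x* + g = (0, 0).
Eigenvalues of H: -8, -3.
Both eigenvalues < 0, so H is negative definite -> x* is a strict local max.

max


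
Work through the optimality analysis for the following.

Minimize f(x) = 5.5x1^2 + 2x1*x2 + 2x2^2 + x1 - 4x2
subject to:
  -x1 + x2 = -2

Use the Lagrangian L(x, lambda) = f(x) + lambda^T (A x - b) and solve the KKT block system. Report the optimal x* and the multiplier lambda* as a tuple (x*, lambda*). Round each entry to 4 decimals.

Form the Lagrangian:
  L(x, lambda) = (1/2) x^T Q x + c^T x + lambda^T (A x - b)
Stationarity (grad_x L = 0): Q x + c + A^T lambda = 0.
Primal feasibility: A x = b.

This gives the KKT block system:
  [ Q   A^T ] [ x     ]   [-c ]
  [ A    0  ] [ lambda ] = [ b ]

Solving the linear system:
  x*      = (0.7895, -1.2105)
  lambda* = (7.2632)
  f(x*)   = 10.0789

x* = (0.7895, -1.2105), lambda* = (7.2632)


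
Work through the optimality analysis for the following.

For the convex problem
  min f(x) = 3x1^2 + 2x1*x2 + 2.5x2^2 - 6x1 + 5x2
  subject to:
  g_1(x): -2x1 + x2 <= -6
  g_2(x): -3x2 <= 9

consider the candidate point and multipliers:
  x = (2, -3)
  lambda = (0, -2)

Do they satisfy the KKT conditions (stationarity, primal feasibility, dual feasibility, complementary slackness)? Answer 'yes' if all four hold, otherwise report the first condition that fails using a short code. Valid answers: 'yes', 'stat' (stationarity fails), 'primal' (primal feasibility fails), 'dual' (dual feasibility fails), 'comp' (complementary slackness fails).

Gradient of f: grad f(x) = Q x + c = (0, -6)
Constraint values g_i(x) = a_i^T x - b_i:
  g_1((2, -3)) = -1
  g_2((2, -3)) = 0
Stationarity residual: grad f(x) + sum_i lambda_i a_i = (0, 0)
  -> stationarity OK
Primal feasibility (all g_i <= 0): OK
Dual feasibility (all lambda_i >= 0): FAILS
Complementary slackness (lambda_i * g_i(x) = 0 for all i): OK

Verdict: the first failing condition is dual_feasibility -> dual.

dual


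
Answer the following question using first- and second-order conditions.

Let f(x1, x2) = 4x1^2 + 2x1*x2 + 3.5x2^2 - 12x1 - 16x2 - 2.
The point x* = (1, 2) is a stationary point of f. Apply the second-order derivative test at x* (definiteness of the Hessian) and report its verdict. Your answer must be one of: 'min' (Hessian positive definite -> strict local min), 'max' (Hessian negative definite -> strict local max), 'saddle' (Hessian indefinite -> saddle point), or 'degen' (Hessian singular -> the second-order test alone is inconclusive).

Compute the Hessian H = grad^2 f:
  H = [[8, 2], [2, 7]]
Verify stationarity: grad f(x*) = H x* + g = (0, 0).
Eigenvalues of H: 5.4384, 9.5616.
Both eigenvalues > 0, so H is positive definite -> x* is a strict local min.

min


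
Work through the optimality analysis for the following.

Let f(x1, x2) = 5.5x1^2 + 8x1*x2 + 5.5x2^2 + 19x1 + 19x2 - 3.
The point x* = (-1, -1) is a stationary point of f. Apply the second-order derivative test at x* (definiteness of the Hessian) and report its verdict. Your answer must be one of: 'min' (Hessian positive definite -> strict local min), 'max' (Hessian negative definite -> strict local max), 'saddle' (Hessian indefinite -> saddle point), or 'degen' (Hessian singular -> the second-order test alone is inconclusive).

Compute the Hessian H = grad^2 f:
  H = [[11, 8], [8, 11]]
Verify stationarity: grad f(x*) = H x* + g = (0, 0).
Eigenvalues of H: 3, 19.
Both eigenvalues > 0, so H is positive definite -> x* is a strict local min.

min


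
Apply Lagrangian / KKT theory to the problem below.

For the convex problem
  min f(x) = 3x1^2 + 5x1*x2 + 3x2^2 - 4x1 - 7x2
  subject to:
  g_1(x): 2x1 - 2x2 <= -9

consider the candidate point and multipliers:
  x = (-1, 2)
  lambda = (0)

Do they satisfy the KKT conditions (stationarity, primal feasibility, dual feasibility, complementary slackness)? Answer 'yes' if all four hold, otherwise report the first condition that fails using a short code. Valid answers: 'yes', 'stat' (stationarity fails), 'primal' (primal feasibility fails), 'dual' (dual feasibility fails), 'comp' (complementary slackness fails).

Gradient of f: grad f(x) = Q x + c = (0, 0)
Constraint values g_i(x) = a_i^T x - b_i:
  g_1((-1, 2)) = 3
Stationarity residual: grad f(x) + sum_i lambda_i a_i = (0, 0)
  -> stationarity OK
Primal feasibility (all g_i <= 0): FAILS
Dual feasibility (all lambda_i >= 0): OK
Complementary slackness (lambda_i * g_i(x) = 0 for all i): OK

Verdict: the first failing condition is primal_feasibility -> primal.

primal


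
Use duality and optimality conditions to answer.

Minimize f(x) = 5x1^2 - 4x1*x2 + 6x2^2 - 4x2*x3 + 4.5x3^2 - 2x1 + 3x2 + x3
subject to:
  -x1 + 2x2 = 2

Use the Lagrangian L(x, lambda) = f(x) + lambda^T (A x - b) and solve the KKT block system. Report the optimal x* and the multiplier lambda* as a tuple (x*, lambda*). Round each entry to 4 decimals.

Form the Lagrangian:
  L(x, lambda) = (1/2) x^T Q x + c^T x + lambda^T (A x - b)
Stationarity (grad_x L = 0): Q x + c + A^T lambda = 0.
Primal feasibility: A x = b.

This gives the KKT block system:
  [ Q   A^T ] [ x     ]   [-c ]
  [ A    0  ] [ lambda ] = [ b ]

Solving the linear system:
  x*      = (-0.0974, 0.9513, 0.3117)
  lambda* = (-6.7792)
  f(x*)   = 8.4594

x* = (-0.0974, 0.9513, 0.3117), lambda* = (-6.7792)


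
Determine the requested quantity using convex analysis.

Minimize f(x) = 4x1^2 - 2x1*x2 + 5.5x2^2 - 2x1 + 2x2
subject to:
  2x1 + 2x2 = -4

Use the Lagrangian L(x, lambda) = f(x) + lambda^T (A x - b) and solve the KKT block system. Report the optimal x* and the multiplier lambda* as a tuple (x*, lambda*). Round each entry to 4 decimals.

Form the Lagrangian:
  L(x, lambda) = (1/2) x^T Q x + c^T x + lambda^T (A x - b)
Stationarity (grad_x L = 0): Q x + c + A^T lambda = 0.
Primal feasibility: A x = b.

This gives the KKT block system:
  [ Q   A^T ] [ x     ]   [-c ]
  [ A    0  ] [ lambda ] = [ b ]

Solving the linear system:
  x*      = (-0.9565, -1.0435)
  lambda* = (3.7826)
  f(x*)   = 7.4783

x* = (-0.9565, -1.0435), lambda* = (3.7826)


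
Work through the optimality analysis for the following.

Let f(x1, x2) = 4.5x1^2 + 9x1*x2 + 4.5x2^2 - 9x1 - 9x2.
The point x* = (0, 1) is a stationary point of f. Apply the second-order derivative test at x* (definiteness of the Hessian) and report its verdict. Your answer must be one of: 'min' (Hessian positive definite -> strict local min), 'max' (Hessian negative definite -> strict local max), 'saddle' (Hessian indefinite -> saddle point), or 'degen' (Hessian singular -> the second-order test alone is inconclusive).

Compute the Hessian H = grad^2 f:
  H = [[9, 9], [9, 9]]
Verify stationarity: grad f(x*) = H x* + g = (0, 0).
Eigenvalues of H: 0, 18.
H has a zero eigenvalue (singular; positive semidefinite but not definite), so H is neither positive definite, negative definite, nor indefinite. The second-order test alone is inconclusive -> degen.
(Indeed, f is constant along the null direction of H through x*, so x* is not a strict local extremum.)

degen


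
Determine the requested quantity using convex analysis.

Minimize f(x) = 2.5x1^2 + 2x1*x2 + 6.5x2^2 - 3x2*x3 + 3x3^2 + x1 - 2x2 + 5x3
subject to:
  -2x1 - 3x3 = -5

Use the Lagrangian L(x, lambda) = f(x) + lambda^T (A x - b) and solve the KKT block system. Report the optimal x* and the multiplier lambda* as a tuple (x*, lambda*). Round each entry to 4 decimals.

Form the Lagrangian:
  L(x, lambda) = (1/2) x^T Q x + c^T x + lambda^T (A x - b)
Stationarity (grad_x L = 0): Q x + c + A^T lambda = 0.
Primal feasibility: A x = b.

This gives the KKT block system:
  [ Q   A^T ] [ x     ]   [-c ]
  [ A    0  ] [ lambda ] = [ b ]

Solving the linear system:
  x*      = (1.0637, 0.2112, 0.9575)
  lambda* = (3.3705)
  f(x*)   = 11.1408

x* = (1.0637, 0.2112, 0.9575), lambda* = (3.3705)


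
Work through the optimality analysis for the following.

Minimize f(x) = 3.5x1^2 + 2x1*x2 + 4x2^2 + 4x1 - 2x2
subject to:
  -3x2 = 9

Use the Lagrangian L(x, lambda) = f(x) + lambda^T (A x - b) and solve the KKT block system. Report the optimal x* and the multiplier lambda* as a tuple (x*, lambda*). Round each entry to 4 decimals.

Form the Lagrangian:
  L(x, lambda) = (1/2) x^T Q x + c^T x + lambda^T (A x - b)
Stationarity (grad_x L = 0): Q x + c + A^T lambda = 0.
Primal feasibility: A x = b.

This gives the KKT block system:
  [ Q   A^T ] [ x     ]   [-c ]
  [ A    0  ] [ lambda ] = [ b ]

Solving the linear system:
  x*      = (0.2857, -3)
  lambda* = (-8.4762)
  f(x*)   = 41.7143

x* = (0.2857, -3), lambda* = (-8.4762)


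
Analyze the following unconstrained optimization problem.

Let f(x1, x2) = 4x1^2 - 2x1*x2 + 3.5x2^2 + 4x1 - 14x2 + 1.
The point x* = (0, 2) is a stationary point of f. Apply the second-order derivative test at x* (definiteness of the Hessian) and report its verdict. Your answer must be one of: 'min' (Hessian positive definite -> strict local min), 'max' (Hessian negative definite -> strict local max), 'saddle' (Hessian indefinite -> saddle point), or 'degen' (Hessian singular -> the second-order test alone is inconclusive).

Compute the Hessian H = grad^2 f:
  H = [[8, -2], [-2, 7]]
Verify stationarity: grad f(x*) = H x* + g = (0, 0).
Eigenvalues of H: 5.4384, 9.5616.
Both eigenvalues > 0, so H is positive definite -> x* is a strict local min.

min


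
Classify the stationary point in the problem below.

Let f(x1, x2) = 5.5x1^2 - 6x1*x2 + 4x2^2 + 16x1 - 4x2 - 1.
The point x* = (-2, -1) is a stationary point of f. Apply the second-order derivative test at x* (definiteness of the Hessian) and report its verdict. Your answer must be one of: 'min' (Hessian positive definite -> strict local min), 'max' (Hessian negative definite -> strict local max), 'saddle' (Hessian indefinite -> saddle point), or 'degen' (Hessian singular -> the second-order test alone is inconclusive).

Compute the Hessian H = grad^2 f:
  H = [[11, -6], [-6, 8]]
Verify stationarity: grad f(x*) = H x* + g = (0, 0).
Eigenvalues of H: 3.3153, 15.6847.
Both eigenvalues > 0, so H is positive definite -> x* is a strict local min.

min


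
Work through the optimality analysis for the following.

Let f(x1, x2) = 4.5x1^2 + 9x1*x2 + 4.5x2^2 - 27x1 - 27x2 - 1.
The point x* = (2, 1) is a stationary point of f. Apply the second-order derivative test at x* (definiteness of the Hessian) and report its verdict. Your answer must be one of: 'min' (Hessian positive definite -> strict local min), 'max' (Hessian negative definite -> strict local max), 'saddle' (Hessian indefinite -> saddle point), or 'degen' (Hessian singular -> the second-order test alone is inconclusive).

Compute the Hessian H = grad^2 f:
  H = [[9, 9], [9, 9]]
Verify stationarity: grad f(x*) = H x* + g = (0, 0).
Eigenvalues of H: 0, 18.
H has a zero eigenvalue (singular; positive semidefinite but not definite), so H is neither positive definite, negative definite, nor indefinite. The second-order test alone is inconclusive -> degen.
(Indeed, f is constant along the null direction of H through x*, so x* is not a strict local extremum.)

degen


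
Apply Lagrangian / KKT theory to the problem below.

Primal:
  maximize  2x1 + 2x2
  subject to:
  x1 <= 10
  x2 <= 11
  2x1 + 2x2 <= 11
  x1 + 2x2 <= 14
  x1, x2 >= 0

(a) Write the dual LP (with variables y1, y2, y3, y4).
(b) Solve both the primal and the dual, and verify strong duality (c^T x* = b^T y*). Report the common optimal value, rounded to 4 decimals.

The standard primal-dual pair for 'max c^T x s.t. A x <= b, x >= 0' is:
  Dual:  min b^T y  s.t.  A^T y >= c,  y >= 0.

So the dual LP is:
  minimize  10y1 + 11y2 + 11y3 + 14y4
  subject to:
    y1 + 2y3 + y4 >= 2
    y2 + 2y3 + 2y4 >= 2
    y1, y2, y3, y4 >= 0

Solving the primal: x* = (5.5, 0).
  primal value c^T x* = 11.
Solving the dual: y* = (0, 0, 1, 0).
  dual value b^T y* = 11.
Strong duality: c^T x* = b^T y*. Confirmed.

11


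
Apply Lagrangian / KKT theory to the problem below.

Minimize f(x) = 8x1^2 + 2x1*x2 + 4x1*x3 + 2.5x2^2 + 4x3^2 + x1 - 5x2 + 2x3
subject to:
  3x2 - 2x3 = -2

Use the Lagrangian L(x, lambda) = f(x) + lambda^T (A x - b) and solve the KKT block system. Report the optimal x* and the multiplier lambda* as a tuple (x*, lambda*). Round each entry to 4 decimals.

Form the Lagrangian:
  L(x, lambda) = (1/2) x^T Q x + c^T x + lambda^T (A x - b)
Stationarity (grad_x L = 0): Q x + c + A^T lambda = 0.
Primal feasibility: A x = b.

This gives the KKT block system:
  [ Q   A^T ] [ x     ]   [-c ]
  [ A    0  ] [ lambda ] = [ b ]

Solving the linear system:
  x*      = (-0.1151, -0.3947, 0.4079)
  lambda* = (2.4013)
  f(x*)   = 3.7385

x* = (-0.1151, -0.3947, 0.4079), lambda* = (2.4013)


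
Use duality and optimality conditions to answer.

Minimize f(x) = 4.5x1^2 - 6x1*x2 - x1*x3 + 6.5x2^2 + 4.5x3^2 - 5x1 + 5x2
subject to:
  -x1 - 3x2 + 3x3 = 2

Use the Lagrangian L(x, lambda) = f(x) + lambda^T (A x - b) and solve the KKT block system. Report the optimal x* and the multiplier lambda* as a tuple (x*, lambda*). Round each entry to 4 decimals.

Form the Lagrangian:
  L(x, lambda) = (1/2) x^T Q x + c^T x + lambda^T (A x - b)
Stationarity (grad_x L = 0): Q x + c + A^T lambda = 0.
Primal feasibility: A x = b.

This gives the KKT block system:
  [ Q   A^T ] [ x     ]   [-c ]
  [ A    0  ] [ lambda ] = [ b ]

Solving the linear system:
  x*      = (0.1937, -0.4648, 0.2664)
  lambda* = (-0.7347)
  f(x*)   = -0.9114

x* = (0.1937, -0.4648, 0.2664), lambda* = (-0.7347)


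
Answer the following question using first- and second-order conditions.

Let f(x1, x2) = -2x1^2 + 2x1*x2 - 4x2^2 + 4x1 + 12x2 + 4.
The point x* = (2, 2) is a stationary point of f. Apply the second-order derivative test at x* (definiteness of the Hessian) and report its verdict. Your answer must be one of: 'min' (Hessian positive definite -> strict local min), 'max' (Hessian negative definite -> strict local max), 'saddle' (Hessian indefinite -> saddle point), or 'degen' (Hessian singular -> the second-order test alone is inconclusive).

Compute the Hessian H = grad^2 f:
  H = [[-4, 2], [2, -8]]
Verify stationarity: grad f(x*) = H x* + g = (0, 0).
Eigenvalues of H: -8.8284, -3.1716.
Both eigenvalues < 0, so H is negative definite -> x* is a strict local max.

max


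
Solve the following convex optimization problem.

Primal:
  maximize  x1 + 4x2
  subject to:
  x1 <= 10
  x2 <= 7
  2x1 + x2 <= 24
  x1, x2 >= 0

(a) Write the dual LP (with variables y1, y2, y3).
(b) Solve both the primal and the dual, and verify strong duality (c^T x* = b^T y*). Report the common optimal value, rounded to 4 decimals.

The standard primal-dual pair for 'max c^T x s.t. A x <= b, x >= 0' is:
  Dual:  min b^T y  s.t.  A^T y >= c,  y >= 0.

So the dual LP is:
  minimize  10y1 + 7y2 + 24y3
  subject to:
    y1 + 2y3 >= 1
    y2 + y3 >= 4
    y1, y2, y3 >= 0

Solving the primal: x* = (8.5, 7).
  primal value c^T x* = 36.5.
Solving the dual: y* = (0, 3.5, 0.5).
  dual value b^T y* = 36.5.
Strong duality: c^T x* = b^T y*. Confirmed.

36.5


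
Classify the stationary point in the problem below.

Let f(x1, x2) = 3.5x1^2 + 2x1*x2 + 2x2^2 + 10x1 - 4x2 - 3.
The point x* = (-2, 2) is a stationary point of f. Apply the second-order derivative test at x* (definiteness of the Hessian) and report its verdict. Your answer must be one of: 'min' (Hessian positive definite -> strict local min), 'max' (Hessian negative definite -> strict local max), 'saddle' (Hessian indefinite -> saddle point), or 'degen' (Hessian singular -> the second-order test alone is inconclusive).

Compute the Hessian H = grad^2 f:
  H = [[7, 2], [2, 4]]
Verify stationarity: grad f(x*) = H x* + g = (0, 0).
Eigenvalues of H: 3, 8.
Both eigenvalues > 0, so H is positive definite -> x* is a strict local min.

min


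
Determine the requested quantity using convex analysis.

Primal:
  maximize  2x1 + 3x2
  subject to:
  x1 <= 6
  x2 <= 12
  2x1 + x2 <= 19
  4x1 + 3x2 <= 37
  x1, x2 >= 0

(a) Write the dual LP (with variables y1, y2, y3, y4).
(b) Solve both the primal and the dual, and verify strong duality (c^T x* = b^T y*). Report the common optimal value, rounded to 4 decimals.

The standard primal-dual pair for 'max c^T x s.t. A x <= b, x >= 0' is:
  Dual:  min b^T y  s.t.  A^T y >= c,  y >= 0.

So the dual LP is:
  minimize  6y1 + 12y2 + 19y3 + 37y4
  subject to:
    y1 + 2y3 + 4y4 >= 2
    y2 + y3 + 3y4 >= 3
    y1, y2, y3, y4 >= 0

Solving the primal: x* = (0.25, 12).
  primal value c^T x* = 36.5.
Solving the dual: y* = (0, 1.5, 0, 0.5).
  dual value b^T y* = 36.5.
Strong duality: c^T x* = b^T y*. Confirmed.

36.5


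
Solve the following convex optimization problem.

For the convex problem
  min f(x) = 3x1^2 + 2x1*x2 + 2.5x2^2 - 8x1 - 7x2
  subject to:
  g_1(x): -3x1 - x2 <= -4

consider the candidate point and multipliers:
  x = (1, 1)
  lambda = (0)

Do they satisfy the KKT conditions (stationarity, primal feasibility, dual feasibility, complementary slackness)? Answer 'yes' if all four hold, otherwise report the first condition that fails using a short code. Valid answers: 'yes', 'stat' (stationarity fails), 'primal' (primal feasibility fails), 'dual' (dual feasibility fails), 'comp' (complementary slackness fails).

Gradient of f: grad f(x) = Q x + c = (0, 0)
Constraint values g_i(x) = a_i^T x - b_i:
  g_1((1, 1)) = 0
Stationarity residual: grad f(x) + sum_i lambda_i a_i = (0, 0)
  -> stationarity OK
Primal feasibility (all g_i <= 0): OK
Dual feasibility (all lambda_i >= 0): OK
Complementary slackness (lambda_i * g_i(x) = 0 for all i): OK

Verdict: yes, KKT holds.

yes


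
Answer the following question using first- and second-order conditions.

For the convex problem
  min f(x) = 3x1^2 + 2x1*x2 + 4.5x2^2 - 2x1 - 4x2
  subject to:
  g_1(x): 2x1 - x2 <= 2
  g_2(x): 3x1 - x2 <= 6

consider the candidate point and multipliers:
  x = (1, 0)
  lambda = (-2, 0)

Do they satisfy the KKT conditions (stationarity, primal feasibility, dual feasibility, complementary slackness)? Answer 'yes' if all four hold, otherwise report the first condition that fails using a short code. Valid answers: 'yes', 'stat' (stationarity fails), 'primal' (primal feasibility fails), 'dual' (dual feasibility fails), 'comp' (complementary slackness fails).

Gradient of f: grad f(x) = Q x + c = (4, -2)
Constraint values g_i(x) = a_i^T x - b_i:
  g_1((1, 0)) = 0
  g_2((1, 0)) = -3
Stationarity residual: grad f(x) + sum_i lambda_i a_i = (0, 0)
  -> stationarity OK
Primal feasibility (all g_i <= 0): OK
Dual feasibility (all lambda_i >= 0): FAILS
Complementary slackness (lambda_i * g_i(x) = 0 for all i): OK

Verdict: the first failing condition is dual_feasibility -> dual.

dual


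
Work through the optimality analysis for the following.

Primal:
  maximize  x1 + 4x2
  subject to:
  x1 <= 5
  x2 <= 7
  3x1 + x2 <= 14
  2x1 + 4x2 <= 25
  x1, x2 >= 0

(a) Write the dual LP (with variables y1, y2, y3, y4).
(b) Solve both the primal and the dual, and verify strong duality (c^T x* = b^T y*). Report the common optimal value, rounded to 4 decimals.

The standard primal-dual pair for 'max c^T x s.t. A x <= b, x >= 0' is:
  Dual:  min b^T y  s.t.  A^T y >= c,  y >= 0.

So the dual LP is:
  minimize  5y1 + 7y2 + 14y3 + 25y4
  subject to:
    y1 + 3y3 + 2y4 >= 1
    y2 + y3 + 4y4 >= 4
    y1, y2, y3, y4 >= 0

Solving the primal: x* = (0, 6.25).
  primal value c^T x* = 25.
Solving the dual: y* = (0, 0, 0, 1).
  dual value b^T y* = 25.
Strong duality: c^T x* = b^T y*. Confirmed.

25


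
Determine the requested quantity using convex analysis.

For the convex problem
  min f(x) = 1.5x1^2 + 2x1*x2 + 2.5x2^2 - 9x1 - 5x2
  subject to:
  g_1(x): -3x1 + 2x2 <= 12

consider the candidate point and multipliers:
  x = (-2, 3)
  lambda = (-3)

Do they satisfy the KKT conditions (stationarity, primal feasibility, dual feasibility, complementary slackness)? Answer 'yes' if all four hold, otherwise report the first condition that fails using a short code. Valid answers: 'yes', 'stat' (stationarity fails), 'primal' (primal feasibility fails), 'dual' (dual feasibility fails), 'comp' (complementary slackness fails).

Gradient of f: grad f(x) = Q x + c = (-9, 6)
Constraint values g_i(x) = a_i^T x - b_i:
  g_1((-2, 3)) = 0
Stationarity residual: grad f(x) + sum_i lambda_i a_i = (0, 0)
  -> stationarity OK
Primal feasibility (all g_i <= 0): OK
Dual feasibility (all lambda_i >= 0): FAILS
Complementary slackness (lambda_i * g_i(x) = 0 for all i): OK

Verdict: the first failing condition is dual_feasibility -> dual.

dual


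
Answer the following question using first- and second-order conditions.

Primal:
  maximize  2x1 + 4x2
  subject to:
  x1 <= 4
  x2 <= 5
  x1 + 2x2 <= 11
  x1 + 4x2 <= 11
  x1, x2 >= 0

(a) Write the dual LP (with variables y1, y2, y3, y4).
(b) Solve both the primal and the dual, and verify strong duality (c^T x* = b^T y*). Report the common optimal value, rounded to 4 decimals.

The standard primal-dual pair for 'max c^T x s.t. A x <= b, x >= 0' is:
  Dual:  min b^T y  s.t.  A^T y >= c,  y >= 0.

So the dual LP is:
  minimize  4y1 + 5y2 + 11y3 + 11y4
  subject to:
    y1 + y3 + y4 >= 2
    y2 + 2y3 + 4y4 >= 4
    y1, y2, y3, y4 >= 0

Solving the primal: x* = (4, 1.75).
  primal value c^T x* = 15.
Solving the dual: y* = (1, 0, 0, 1).
  dual value b^T y* = 15.
Strong duality: c^T x* = b^T y*. Confirmed.

15


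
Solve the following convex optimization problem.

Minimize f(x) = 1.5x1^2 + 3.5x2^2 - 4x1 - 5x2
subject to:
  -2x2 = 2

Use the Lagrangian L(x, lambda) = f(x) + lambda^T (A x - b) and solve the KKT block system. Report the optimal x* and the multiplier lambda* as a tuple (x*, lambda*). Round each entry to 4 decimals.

Form the Lagrangian:
  L(x, lambda) = (1/2) x^T Q x + c^T x + lambda^T (A x - b)
Stationarity (grad_x L = 0): Q x + c + A^T lambda = 0.
Primal feasibility: A x = b.

This gives the KKT block system:
  [ Q   A^T ] [ x     ]   [-c ]
  [ A    0  ] [ lambda ] = [ b ]

Solving the linear system:
  x*      = (1.3333, -1)
  lambda* = (-6)
  f(x*)   = 5.8333

x* = (1.3333, -1), lambda* = (-6)


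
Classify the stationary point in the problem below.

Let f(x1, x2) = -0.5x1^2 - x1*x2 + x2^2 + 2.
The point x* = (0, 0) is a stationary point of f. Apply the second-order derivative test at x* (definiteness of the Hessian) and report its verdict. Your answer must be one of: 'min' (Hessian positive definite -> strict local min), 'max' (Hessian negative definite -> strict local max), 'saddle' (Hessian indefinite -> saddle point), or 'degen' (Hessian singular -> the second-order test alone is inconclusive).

Compute the Hessian H = grad^2 f:
  H = [[-1, -1], [-1, 2]]
Verify stationarity: grad f(x*) = H x* + g = (0, 0).
Eigenvalues of H: -1.3028, 2.3028.
Eigenvalues have mixed signs, so H is indefinite -> x* is a saddle point.

saddle


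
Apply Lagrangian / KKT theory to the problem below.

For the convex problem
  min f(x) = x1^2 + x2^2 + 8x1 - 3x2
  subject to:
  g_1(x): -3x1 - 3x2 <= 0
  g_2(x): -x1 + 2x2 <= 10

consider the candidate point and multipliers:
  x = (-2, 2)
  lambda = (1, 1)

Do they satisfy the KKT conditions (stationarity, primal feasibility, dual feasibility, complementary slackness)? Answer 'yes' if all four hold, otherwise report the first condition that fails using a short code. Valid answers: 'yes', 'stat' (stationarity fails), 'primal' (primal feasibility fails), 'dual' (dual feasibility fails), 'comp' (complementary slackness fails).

Gradient of f: grad f(x) = Q x + c = (4, 1)
Constraint values g_i(x) = a_i^T x - b_i:
  g_1((-2, 2)) = 0
  g_2((-2, 2)) = -4
Stationarity residual: grad f(x) + sum_i lambda_i a_i = (0, 0)
  -> stationarity OK
Primal feasibility (all g_i <= 0): OK
Dual feasibility (all lambda_i >= 0): OK
Complementary slackness (lambda_i * g_i(x) = 0 for all i): FAILS

Verdict: the first failing condition is complementary_slackness -> comp.

comp


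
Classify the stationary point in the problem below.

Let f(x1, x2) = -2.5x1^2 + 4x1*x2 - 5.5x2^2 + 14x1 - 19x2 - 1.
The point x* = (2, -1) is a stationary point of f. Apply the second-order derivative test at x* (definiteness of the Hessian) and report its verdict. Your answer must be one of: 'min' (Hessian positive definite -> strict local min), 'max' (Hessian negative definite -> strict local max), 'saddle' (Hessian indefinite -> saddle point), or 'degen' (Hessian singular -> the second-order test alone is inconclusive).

Compute the Hessian H = grad^2 f:
  H = [[-5, 4], [4, -11]]
Verify stationarity: grad f(x*) = H x* + g = (0, 0).
Eigenvalues of H: -13, -3.
Both eigenvalues < 0, so H is negative definite -> x* is a strict local max.

max


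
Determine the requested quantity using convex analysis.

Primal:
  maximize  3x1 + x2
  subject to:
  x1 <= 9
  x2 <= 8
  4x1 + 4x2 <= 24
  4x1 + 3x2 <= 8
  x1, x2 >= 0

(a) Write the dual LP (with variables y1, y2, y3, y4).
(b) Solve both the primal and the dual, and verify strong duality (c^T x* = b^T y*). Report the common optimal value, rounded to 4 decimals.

The standard primal-dual pair for 'max c^T x s.t. A x <= b, x >= 0' is:
  Dual:  min b^T y  s.t.  A^T y >= c,  y >= 0.

So the dual LP is:
  minimize  9y1 + 8y2 + 24y3 + 8y4
  subject to:
    y1 + 4y3 + 4y4 >= 3
    y2 + 4y3 + 3y4 >= 1
    y1, y2, y3, y4 >= 0

Solving the primal: x* = (2, 0).
  primal value c^T x* = 6.
Solving the dual: y* = (0, 0, 0, 0.75).
  dual value b^T y* = 6.
Strong duality: c^T x* = b^T y*. Confirmed.

6


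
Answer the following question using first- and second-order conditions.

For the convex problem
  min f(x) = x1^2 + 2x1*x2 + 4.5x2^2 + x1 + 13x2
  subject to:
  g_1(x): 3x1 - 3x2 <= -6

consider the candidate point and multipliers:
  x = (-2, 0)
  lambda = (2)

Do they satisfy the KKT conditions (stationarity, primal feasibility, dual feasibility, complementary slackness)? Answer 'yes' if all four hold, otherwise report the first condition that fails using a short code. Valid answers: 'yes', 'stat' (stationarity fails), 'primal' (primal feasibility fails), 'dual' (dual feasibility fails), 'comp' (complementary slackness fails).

Gradient of f: grad f(x) = Q x + c = (-3, 9)
Constraint values g_i(x) = a_i^T x - b_i:
  g_1((-2, 0)) = 0
Stationarity residual: grad f(x) + sum_i lambda_i a_i = (3, 3)
  -> stationarity FAILS
Primal feasibility (all g_i <= 0): OK
Dual feasibility (all lambda_i >= 0): OK
Complementary slackness (lambda_i * g_i(x) = 0 for all i): OK

Verdict: the first failing condition is stationarity -> stat.

stat


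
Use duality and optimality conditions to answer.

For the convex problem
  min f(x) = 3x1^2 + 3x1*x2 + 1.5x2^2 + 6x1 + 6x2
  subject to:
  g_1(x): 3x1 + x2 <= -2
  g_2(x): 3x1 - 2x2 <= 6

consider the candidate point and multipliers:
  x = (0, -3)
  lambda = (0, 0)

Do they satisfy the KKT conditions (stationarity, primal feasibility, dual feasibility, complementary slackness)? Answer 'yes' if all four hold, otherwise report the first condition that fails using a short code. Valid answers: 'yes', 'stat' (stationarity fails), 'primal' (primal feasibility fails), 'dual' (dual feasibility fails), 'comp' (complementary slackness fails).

Gradient of f: grad f(x) = Q x + c = (-3, -3)
Constraint values g_i(x) = a_i^T x - b_i:
  g_1((0, -3)) = -1
  g_2((0, -3)) = 0
Stationarity residual: grad f(x) + sum_i lambda_i a_i = (-3, -3)
  -> stationarity FAILS
Primal feasibility (all g_i <= 0): OK
Dual feasibility (all lambda_i >= 0): OK
Complementary slackness (lambda_i * g_i(x) = 0 for all i): OK

Verdict: the first failing condition is stationarity -> stat.

stat
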